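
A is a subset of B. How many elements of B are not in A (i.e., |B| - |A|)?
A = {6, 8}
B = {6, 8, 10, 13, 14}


Set A = {6, 8}, |A| = 2
Set B = {6, 8, 10, 13, 14}, |B| = 5
Since A ⊆ B: B \ A = {10, 13, 14}
|B| - |A| = 5 - 2 = 3

3


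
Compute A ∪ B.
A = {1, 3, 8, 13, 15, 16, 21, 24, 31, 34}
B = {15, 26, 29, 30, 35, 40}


Set A = {1, 3, 8, 13, 15, 16, 21, 24, 31, 34}
Set B = {15, 26, 29, 30, 35, 40}
A ∪ B includes all elements in either set.
Elements from A: {1, 3, 8, 13, 15, 16, 21, 24, 31, 34}
Elements from B not already included: {26, 29, 30, 35, 40}
A ∪ B = {1, 3, 8, 13, 15, 16, 21, 24, 26, 29, 30, 31, 34, 35, 40}

{1, 3, 8, 13, 15, 16, 21, 24, 26, 29, 30, 31, 34, 35, 40}


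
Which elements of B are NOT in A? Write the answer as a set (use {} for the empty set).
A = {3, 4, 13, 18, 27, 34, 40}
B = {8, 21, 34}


Set A = {3, 4, 13, 18, 27, 34, 40}
Set B = {8, 21, 34}
Check each element of B against A:
8 ∉ A (include), 21 ∉ A (include), 34 ∈ A
Elements of B not in A: {8, 21}

{8, 21}


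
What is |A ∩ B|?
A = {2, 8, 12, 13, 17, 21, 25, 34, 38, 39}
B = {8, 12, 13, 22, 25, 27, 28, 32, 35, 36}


Set A = {2, 8, 12, 13, 17, 21, 25, 34, 38, 39}
Set B = {8, 12, 13, 22, 25, 27, 28, 32, 35, 36}
A ∩ B = {8, 12, 13, 25}
|A ∩ B| = 4

4


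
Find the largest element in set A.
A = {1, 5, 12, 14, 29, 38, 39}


Set A = {1, 5, 12, 14, 29, 38, 39}
Elements in ascending order: 1, 5, 12, 14, 29, 38, 39
The largest element is 39.

39


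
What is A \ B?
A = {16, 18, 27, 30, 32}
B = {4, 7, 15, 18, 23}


Set A = {16, 18, 27, 30, 32}
Set B = {4, 7, 15, 18, 23}
A \ B includes elements in A that are not in B.
Check each element of A:
16 (not in B, keep), 18 (in B, remove), 27 (not in B, keep), 30 (not in B, keep), 32 (not in B, keep)
A \ B = {16, 27, 30, 32}

{16, 27, 30, 32}


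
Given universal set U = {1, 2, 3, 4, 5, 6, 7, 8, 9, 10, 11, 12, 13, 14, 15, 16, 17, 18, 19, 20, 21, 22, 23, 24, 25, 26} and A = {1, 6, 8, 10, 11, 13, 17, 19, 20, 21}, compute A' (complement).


Universal set U = {1, 2, 3, 4, 5, 6, 7, 8, 9, 10, 11, 12, 13, 14, 15, 16, 17, 18, 19, 20, 21, 22, 23, 24, 25, 26}
Set A = {1, 6, 8, 10, 11, 13, 17, 19, 20, 21}
A' = U \ A = elements in U but not in A
Checking each element of U:
1 (in A, exclude), 2 (not in A, include), 3 (not in A, include), 4 (not in A, include), 5 (not in A, include), 6 (in A, exclude), 7 (not in A, include), 8 (in A, exclude), 9 (not in A, include), 10 (in A, exclude), 11 (in A, exclude), 12 (not in A, include), 13 (in A, exclude), 14 (not in A, include), 15 (not in A, include), 16 (not in A, include), 17 (in A, exclude), 18 (not in A, include), 19 (in A, exclude), 20 (in A, exclude), 21 (in A, exclude), 22 (not in A, include), 23 (not in A, include), 24 (not in A, include), 25 (not in A, include), 26 (not in A, include)
A' = {2, 3, 4, 5, 7, 9, 12, 14, 15, 16, 18, 22, 23, 24, 25, 26}

{2, 3, 4, 5, 7, 9, 12, 14, 15, 16, 18, 22, 23, 24, 25, 26}


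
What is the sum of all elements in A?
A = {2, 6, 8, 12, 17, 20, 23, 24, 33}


Set A = {2, 6, 8, 12, 17, 20, 23, 24, 33}
Sum = 2 + 6 + 8 + 12 + 17 + 20 + 23 + 24 + 33 = 145

145


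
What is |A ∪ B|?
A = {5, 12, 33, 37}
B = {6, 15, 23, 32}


Set A = {5, 12, 33, 37}, |A| = 4
Set B = {6, 15, 23, 32}, |B| = 4
A ∩ B = {}, |A ∩ B| = 0
|A ∪ B| = |A| + |B| - |A ∩ B| = 4 + 4 - 0 = 8

8


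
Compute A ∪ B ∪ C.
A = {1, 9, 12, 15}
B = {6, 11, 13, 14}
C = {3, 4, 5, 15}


Set A = {1, 9, 12, 15}
Set B = {6, 11, 13, 14}
Set C = {3, 4, 5, 15}
First, A ∪ B = {1, 6, 9, 11, 12, 13, 14, 15}
Then, (A ∪ B) ∪ C = {1, 3, 4, 5, 6, 9, 11, 12, 13, 14, 15}

{1, 3, 4, 5, 6, 9, 11, 12, 13, 14, 15}


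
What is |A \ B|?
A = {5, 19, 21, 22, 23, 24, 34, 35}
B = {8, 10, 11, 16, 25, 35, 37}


Set A = {5, 19, 21, 22, 23, 24, 34, 35}
Set B = {8, 10, 11, 16, 25, 35, 37}
A \ B = {5, 19, 21, 22, 23, 24, 34}
|A \ B| = 7

7


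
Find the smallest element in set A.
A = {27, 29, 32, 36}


Set A = {27, 29, 32, 36}
Elements in ascending order: 27, 29, 32, 36
The smallest element is 27.

27


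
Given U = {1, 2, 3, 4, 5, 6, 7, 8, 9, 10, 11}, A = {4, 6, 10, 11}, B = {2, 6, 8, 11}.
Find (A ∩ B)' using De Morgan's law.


U = {1, 2, 3, 4, 5, 6, 7, 8, 9, 10, 11}
A = {4, 6, 10, 11}, B = {2, 6, 8, 11}
A ∩ B = {6, 11}
(A ∩ B)' = U \ (A ∩ B) = {1, 2, 3, 4, 5, 7, 8, 9, 10}
Verification via A' ∪ B': A' = {1, 2, 3, 5, 7, 8, 9}, B' = {1, 3, 4, 5, 7, 9, 10}
A' ∪ B' = {1, 2, 3, 4, 5, 7, 8, 9, 10} ✓

{1, 2, 3, 4, 5, 7, 8, 9, 10}


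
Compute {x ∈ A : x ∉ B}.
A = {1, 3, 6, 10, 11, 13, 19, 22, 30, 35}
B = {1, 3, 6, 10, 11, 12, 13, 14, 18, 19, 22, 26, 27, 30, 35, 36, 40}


Set A = {1, 3, 6, 10, 11, 13, 19, 22, 30, 35}
Set B = {1, 3, 6, 10, 11, 12, 13, 14, 18, 19, 22, 26, 27, 30, 35, 36, 40}
Check each element of A against B:
1 ∈ B, 3 ∈ B, 6 ∈ B, 10 ∈ B, 11 ∈ B, 13 ∈ B, 19 ∈ B, 22 ∈ B, 30 ∈ B, 35 ∈ B
Elements of A not in B: {}

{}


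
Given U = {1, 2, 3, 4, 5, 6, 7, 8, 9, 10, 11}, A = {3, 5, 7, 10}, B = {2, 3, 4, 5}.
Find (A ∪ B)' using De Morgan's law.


U = {1, 2, 3, 4, 5, 6, 7, 8, 9, 10, 11}
A = {3, 5, 7, 10}, B = {2, 3, 4, 5}
A ∪ B = {2, 3, 4, 5, 7, 10}
(A ∪ B)' = U \ (A ∪ B) = {1, 6, 8, 9, 11}
Verification via A' ∩ B': A' = {1, 2, 4, 6, 8, 9, 11}, B' = {1, 6, 7, 8, 9, 10, 11}
A' ∩ B' = {1, 6, 8, 9, 11} ✓

{1, 6, 8, 9, 11}


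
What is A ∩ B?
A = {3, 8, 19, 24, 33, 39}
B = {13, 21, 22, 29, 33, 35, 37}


Set A = {3, 8, 19, 24, 33, 39}
Set B = {13, 21, 22, 29, 33, 35, 37}
A ∩ B includes only elements in both sets.
Check each element of A against B:
3 ✗, 8 ✗, 19 ✗, 24 ✗, 33 ✓, 39 ✗
A ∩ B = {33}

{33}


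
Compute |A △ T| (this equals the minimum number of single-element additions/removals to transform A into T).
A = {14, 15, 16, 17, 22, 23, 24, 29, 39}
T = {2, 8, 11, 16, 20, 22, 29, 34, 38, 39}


Set A = {14, 15, 16, 17, 22, 23, 24, 29, 39}
Set T = {2, 8, 11, 16, 20, 22, 29, 34, 38, 39}
Elements to remove from A (in A, not in T): {14, 15, 17, 23, 24} → 5 removals
Elements to add to A (in T, not in A): {2, 8, 11, 20, 34, 38} → 6 additions
Total edits = 5 + 6 = 11

11


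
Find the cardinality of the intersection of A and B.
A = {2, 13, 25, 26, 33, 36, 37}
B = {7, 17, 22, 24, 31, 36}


Set A = {2, 13, 25, 26, 33, 36, 37}
Set B = {7, 17, 22, 24, 31, 36}
A ∩ B = {36}
|A ∩ B| = 1

1


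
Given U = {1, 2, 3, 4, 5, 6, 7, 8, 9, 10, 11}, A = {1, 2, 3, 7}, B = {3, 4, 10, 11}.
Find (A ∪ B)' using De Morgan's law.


U = {1, 2, 3, 4, 5, 6, 7, 8, 9, 10, 11}
A = {1, 2, 3, 7}, B = {3, 4, 10, 11}
A ∪ B = {1, 2, 3, 4, 7, 10, 11}
(A ∪ B)' = U \ (A ∪ B) = {5, 6, 8, 9}
Verification via A' ∩ B': A' = {4, 5, 6, 8, 9, 10, 11}, B' = {1, 2, 5, 6, 7, 8, 9}
A' ∩ B' = {5, 6, 8, 9} ✓

{5, 6, 8, 9}


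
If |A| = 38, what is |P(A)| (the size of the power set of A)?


The set has 38 elements.
The power set contains all possible subsets.
|P(A)| = 2^|A| = 2^38 = 274877906944

274877906944


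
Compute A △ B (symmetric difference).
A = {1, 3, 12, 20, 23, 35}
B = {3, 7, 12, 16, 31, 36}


Set A = {1, 3, 12, 20, 23, 35}
Set B = {3, 7, 12, 16, 31, 36}
A △ B = (A \ B) ∪ (B \ A)
Elements in A but not B: {1, 20, 23, 35}
Elements in B but not A: {7, 16, 31, 36}
A △ B = {1, 7, 16, 20, 23, 31, 35, 36}

{1, 7, 16, 20, 23, 31, 35, 36}


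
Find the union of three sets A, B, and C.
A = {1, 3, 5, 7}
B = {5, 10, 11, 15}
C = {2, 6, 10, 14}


Set A = {1, 3, 5, 7}
Set B = {5, 10, 11, 15}
Set C = {2, 6, 10, 14}
First, A ∪ B = {1, 3, 5, 7, 10, 11, 15}
Then, (A ∪ B) ∪ C = {1, 2, 3, 5, 6, 7, 10, 11, 14, 15}

{1, 2, 3, 5, 6, 7, 10, 11, 14, 15}


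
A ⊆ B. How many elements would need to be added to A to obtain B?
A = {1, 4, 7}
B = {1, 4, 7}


Set A = {1, 4, 7}, |A| = 3
Set B = {1, 4, 7}, |B| = 3
Since A ⊆ B: B \ A = {}
|B| - |A| = 3 - 3 = 0

0


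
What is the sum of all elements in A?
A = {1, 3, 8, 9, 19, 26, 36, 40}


Set A = {1, 3, 8, 9, 19, 26, 36, 40}
Sum = 1 + 3 + 8 + 9 + 19 + 26 + 36 + 40 = 142

142


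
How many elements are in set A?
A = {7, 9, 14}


Set A = {7, 9, 14}
Listing elements: 7, 9, 14
Counting: 3 elements
|A| = 3

3


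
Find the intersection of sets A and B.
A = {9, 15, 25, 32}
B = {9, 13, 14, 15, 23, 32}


Set A = {9, 15, 25, 32}
Set B = {9, 13, 14, 15, 23, 32}
A ∩ B includes only elements in both sets.
Check each element of A against B:
9 ✓, 15 ✓, 25 ✗, 32 ✓
A ∩ B = {9, 15, 32}

{9, 15, 32}


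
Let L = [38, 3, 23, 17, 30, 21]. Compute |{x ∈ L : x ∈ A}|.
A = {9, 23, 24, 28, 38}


Set A = {9, 23, 24, 28, 38}
Candidates: [38, 3, 23, 17, 30, 21]
Check each candidate:
38 ∈ A, 3 ∉ A, 23 ∈ A, 17 ∉ A, 30 ∉ A, 21 ∉ A
Count of candidates in A: 2

2


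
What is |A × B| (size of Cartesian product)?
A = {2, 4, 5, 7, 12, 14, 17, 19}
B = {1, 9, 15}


Set A = {2, 4, 5, 7, 12, 14, 17, 19} has 8 elements.
Set B = {1, 9, 15} has 3 elements.
|A × B| = |A| × |B| = 8 × 3 = 24

24


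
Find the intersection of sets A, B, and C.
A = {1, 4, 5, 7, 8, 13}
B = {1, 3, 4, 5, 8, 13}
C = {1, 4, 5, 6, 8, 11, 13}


Set A = {1, 4, 5, 7, 8, 13}
Set B = {1, 3, 4, 5, 8, 13}
Set C = {1, 4, 5, 6, 8, 11, 13}
First, A ∩ B = {1, 4, 5, 8, 13}
Then, (A ∩ B) ∩ C = {1, 4, 5, 8, 13}

{1, 4, 5, 8, 13}


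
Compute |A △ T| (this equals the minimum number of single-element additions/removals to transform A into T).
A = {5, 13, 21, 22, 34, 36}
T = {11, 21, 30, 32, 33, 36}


Set A = {5, 13, 21, 22, 34, 36}
Set T = {11, 21, 30, 32, 33, 36}
Elements to remove from A (in A, not in T): {5, 13, 22, 34} → 4 removals
Elements to add to A (in T, not in A): {11, 30, 32, 33} → 4 additions
Total edits = 4 + 4 = 8

8


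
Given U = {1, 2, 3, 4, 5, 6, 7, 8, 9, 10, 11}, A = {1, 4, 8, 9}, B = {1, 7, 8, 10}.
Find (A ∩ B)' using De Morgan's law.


U = {1, 2, 3, 4, 5, 6, 7, 8, 9, 10, 11}
A = {1, 4, 8, 9}, B = {1, 7, 8, 10}
A ∩ B = {1, 8}
(A ∩ B)' = U \ (A ∩ B) = {2, 3, 4, 5, 6, 7, 9, 10, 11}
Verification via A' ∪ B': A' = {2, 3, 5, 6, 7, 10, 11}, B' = {2, 3, 4, 5, 6, 9, 11}
A' ∪ B' = {2, 3, 4, 5, 6, 7, 9, 10, 11} ✓

{2, 3, 4, 5, 6, 7, 9, 10, 11}


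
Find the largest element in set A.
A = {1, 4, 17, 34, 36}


Set A = {1, 4, 17, 34, 36}
Elements in ascending order: 1, 4, 17, 34, 36
The largest element is 36.

36


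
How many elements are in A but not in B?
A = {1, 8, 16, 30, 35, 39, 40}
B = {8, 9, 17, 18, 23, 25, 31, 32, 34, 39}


Set A = {1, 8, 16, 30, 35, 39, 40}
Set B = {8, 9, 17, 18, 23, 25, 31, 32, 34, 39}
A \ B = {1, 16, 30, 35, 40}
|A \ B| = 5

5


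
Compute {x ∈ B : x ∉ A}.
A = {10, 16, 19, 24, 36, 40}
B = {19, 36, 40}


Set A = {10, 16, 19, 24, 36, 40}
Set B = {19, 36, 40}
Check each element of B against A:
19 ∈ A, 36 ∈ A, 40 ∈ A
Elements of B not in A: {}

{}


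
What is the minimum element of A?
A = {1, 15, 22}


Set A = {1, 15, 22}
Elements in ascending order: 1, 15, 22
The smallest element is 1.

1


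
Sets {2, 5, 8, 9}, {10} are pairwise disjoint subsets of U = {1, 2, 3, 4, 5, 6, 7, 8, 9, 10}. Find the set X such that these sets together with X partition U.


U = {1, 2, 3, 4, 5, 6, 7, 8, 9, 10}
Shown blocks: {2, 5, 8, 9}, {10}
A partition's blocks are pairwise disjoint and cover U, so the missing block = U \ (union of shown blocks).
Union of shown blocks: {2, 5, 8, 9, 10}
Missing block = U \ (union) = {1, 3, 4, 6, 7}

{1, 3, 4, 6, 7}


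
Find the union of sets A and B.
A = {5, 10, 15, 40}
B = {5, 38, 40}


Set A = {5, 10, 15, 40}
Set B = {5, 38, 40}
A ∪ B includes all elements in either set.
Elements from A: {5, 10, 15, 40}
Elements from B not already included: {38}
A ∪ B = {5, 10, 15, 38, 40}

{5, 10, 15, 38, 40}


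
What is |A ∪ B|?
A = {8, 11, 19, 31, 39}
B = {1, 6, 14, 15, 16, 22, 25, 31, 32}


Set A = {8, 11, 19, 31, 39}, |A| = 5
Set B = {1, 6, 14, 15, 16, 22, 25, 31, 32}, |B| = 9
A ∩ B = {31}, |A ∩ B| = 1
|A ∪ B| = |A| + |B| - |A ∩ B| = 5 + 9 - 1 = 13

13


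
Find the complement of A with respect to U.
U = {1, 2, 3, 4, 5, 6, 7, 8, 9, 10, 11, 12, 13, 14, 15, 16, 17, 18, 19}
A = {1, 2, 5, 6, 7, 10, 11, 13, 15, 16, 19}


Universal set U = {1, 2, 3, 4, 5, 6, 7, 8, 9, 10, 11, 12, 13, 14, 15, 16, 17, 18, 19}
Set A = {1, 2, 5, 6, 7, 10, 11, 13, 15, 16, 19}
A' = U \ A = elements in U but not in A
Checking each element of U:
1 (in A, exclude), 2 (in A, exclude), 3 (not in A, include), 4 (not in A, include), 5 (in A, exclude), 6 (in A, exclude), 7 (in A, exclude), 8 (not in A, include), 9 (not in A, include), 10 (in A, exclude), 11 (in A, exclude), 12 (not in A, include), 13 (in A, exclude), 14 (not in A, include), 15 (in A, exclude), 16 (in A, exclude), 17 (not in A, include), 18 (not in A, include), 19 (in A, exclude)
A' = {3, 4, 8, 9, 12, 14, 17, 18}

{3, 4, 8, 9, 12, 14, 17, 18}


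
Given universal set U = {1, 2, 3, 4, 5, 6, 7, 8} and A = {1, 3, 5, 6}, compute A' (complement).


Universal set U = {1, 2, 3, 4, 5, 6, 7, 8}
Set A = {1, 3, 5, 6}
A' = U \ A = elements in U but not in A
Checking each element of U:
1 (in A, exclude), 2 (not in A, include), 3 (in A, exclude), 4 (not in A, include), 5 (in A, exclude), 6 (in A, exclude), 7 (not in A, include), 8 (not in A, include)
A' = {2, 4, 7, 8}

{2, 4, 7, 8}


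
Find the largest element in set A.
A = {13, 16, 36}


Set A = {13, 16, 36}
Elements in ascending order: 13, 16, 36
The largest element is 36.

36


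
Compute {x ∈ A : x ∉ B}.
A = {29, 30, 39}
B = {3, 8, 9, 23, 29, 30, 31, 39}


Set A = {29, 30, 39}
Set B = {3, 8, 9, 23, 29, 30, 31, 39}
Check each element of A against B:
29 ∈ B, 30 ∈ B, 39 ∈ B
Elements of A not in B: {}

{}


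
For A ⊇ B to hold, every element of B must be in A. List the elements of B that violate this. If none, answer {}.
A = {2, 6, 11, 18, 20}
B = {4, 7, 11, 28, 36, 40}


Set A = {2, 6, 11, 18, 20}
Set B = {4, 7, 11, 28, 36, 40}
Check each element of B against A:
4 ∉ A (include), 7 ∉ A (include), 11 ∈ A, 28 ∉ A (include), 36 ∉ A (include), 40 ∉ A (include)
Elements of B not in A: {4, 7, 28, 36, 40}

{4, 7, 28, 36, 40}


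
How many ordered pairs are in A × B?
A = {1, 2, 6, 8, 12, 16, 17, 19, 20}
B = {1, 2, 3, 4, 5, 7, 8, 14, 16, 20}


Set A = {1, 2, 6, 8, 12, 16, 17, 19, 20} has 9 elements.
Set B = {1, 2, 3, 4, 5, 7, 8, 14, 16, 20} has 10 elements.
|A × B| = |A| × |B| = 9 × 10 = 90

90


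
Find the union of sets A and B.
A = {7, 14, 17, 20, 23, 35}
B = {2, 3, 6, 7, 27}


Set A = {7, 14, 17, 20, 23, 35}
Set B = {2, 3, 6, 7, 27}
A ∪ B includes all elements in either set.
Elements from A: {7, 14, 17, 20, 23, 35}
Elements from B not already included: {2, 3, 6, 27}
A ∪ B = {2, 3, 6, 7, 14, 17, 20, 23, 27, 35}

{2, 3, 6, 7, 14, 17, 20, 23, 27, 35}


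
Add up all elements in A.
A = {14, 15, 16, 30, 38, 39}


Set A = {14, 15, 16, 30, 38, 39}
Sum = 14 + 15 + 16 + 30 + 38 + 39 = 152

152


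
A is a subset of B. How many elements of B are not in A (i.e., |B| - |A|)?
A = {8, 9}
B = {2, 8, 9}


Set A = {8, 9}, |A| = 2
Set B = {2, 8, 9}, |B| = 3
Since A ⊆ B: B \ A = {2}
|B| - |A| = 3 - 2 = 1

1


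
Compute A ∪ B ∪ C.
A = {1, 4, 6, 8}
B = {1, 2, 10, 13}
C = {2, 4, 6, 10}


Set A = {1, 4, 6, 8}
Set B = {1, 2, 10, 13}
Set C = {2, 4, 6, 10}
First, A ∪ B = {1, 2, 4, 6, 8, 10, 13}
Then, (A ∪ B) ∪ C = {1, 2, 4, 6, 8, 10, 13}

{1, 2, 4, 6, 8, 10, 13}


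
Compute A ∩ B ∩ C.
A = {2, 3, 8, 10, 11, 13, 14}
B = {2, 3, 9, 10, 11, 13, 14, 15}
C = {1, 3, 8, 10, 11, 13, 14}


Set A = {2, 3, 8, 10, 11, 13, 14}
Set B = {2, 3, 9, 10, 11, 13, 14, 15}
Set C = {1, 3, 8, 10, 11, 13, 14}
First, A ∩ B = {2, 3, 10, 11, 13, 14}
Then, (A ∩ B) ∩ C = {3, 10, 11, 13, 14}

{3, 10, 11, 13, 14}


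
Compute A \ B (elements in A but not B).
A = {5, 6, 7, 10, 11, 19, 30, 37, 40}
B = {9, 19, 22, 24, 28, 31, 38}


Set A = {5, 6, 7, 10, 11, 19, 30, 37, 40}
Set B = {9, 19, 22, 24, 28, 31, 38}
A \ B includes elements in A that are not in B.
Check each element of A:
5 (not in B, keep), 6 (not in B, keep), 7 (not in B, keep), 10 (not in B, keep), 11 (not in B, keep), 19 (in B, remove), 30 (not in B, keep), 37 (not in B, keep), 40 (not in B, keep)
A \ B = {5, 6, 7, 10, 11, 30, 37, 40}

{5, 6, 7, 10, 11, 30, 37, 40}


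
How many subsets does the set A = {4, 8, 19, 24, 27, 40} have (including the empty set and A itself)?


Set A = {4, 8, 19, 24, 27, 40}
|A| = 6
The power set P(A) contains all subsets of A.
|P(A)| = 2^|A| = 2^6 = 64

64


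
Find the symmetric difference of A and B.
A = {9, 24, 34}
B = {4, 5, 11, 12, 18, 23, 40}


Set A = {9, 24, 34}
Set B = {4, 5, 11, 12, 18, 23, 40}
A △ B = (A \ B) ∪ (B \ A)
Elements in A but not B: {9, 24, 34}
Elements in B but not A: {4, 5, 11, 12, 18, 23, 40}
A △ B = {4, 5, 9, 11, 12, 18, 23, 24, 34, 40}

{4, 5, 9, 11, 12, 18, 23, 24, 34, 40}


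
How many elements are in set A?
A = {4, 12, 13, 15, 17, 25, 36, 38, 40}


Set A = {4, 12, 13, 15, 17, 25, 36, 38, 40}
Listing elements: 4, 12, 13, 15, 17, 25, 36, 38, 40
Counting: 9 elements
|A| = 9

9


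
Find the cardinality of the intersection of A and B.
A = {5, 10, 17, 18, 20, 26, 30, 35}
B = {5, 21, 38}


Set A = {5, 10, 17, 18, 20, 26, 30, 35}
Set B = {5, 21, 38}
A ∩ B = {5}
|A ∩ B| = 1

1


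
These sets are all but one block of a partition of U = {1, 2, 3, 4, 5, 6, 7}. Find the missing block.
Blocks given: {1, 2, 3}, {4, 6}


U = {1, 2, 3, 4, 5, 6, 7}
Shown blocks: {1, 2, 3}, {4, 6}
A partition's blocks are pairwise disjoint and cover U, so the missing block = U \ (union of shown blocks).
Union of shown blocks: {1, 2, 3, 4, 6}
Missing block = U \ (union) = {5, 7}

{5, 7}


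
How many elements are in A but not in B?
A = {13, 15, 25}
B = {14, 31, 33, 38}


Set A = {13, 15, 25}
Set B = {14, 31, 33, 38}
A \ B = {13, 15, 25}
|A \ B| = 3

3


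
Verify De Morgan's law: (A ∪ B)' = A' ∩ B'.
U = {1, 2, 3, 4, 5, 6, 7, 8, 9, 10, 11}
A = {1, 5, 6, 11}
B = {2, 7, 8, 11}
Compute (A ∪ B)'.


U = {1, 2, 3, 4, 5, 6, 7, 8, 9, 10, 11}
A = {1, 5, 6, 11}, B = {2, 7, 8, 11}
A ∪ B = {1, 2, 5, 6, 7, 8, 11}
(A ∪ B)' = U \ (A ∪ B) = {3, 4, 9, 10}
Verification via A' ∩ B': A' = {2, 3, 4, 7, 8, 9, 10}, B' = {1, 3, 4, 5, 6, 9, 10}
A' ∩ B' = {3, 4, 9, 10} ✓

{3, 4, 9, 10}


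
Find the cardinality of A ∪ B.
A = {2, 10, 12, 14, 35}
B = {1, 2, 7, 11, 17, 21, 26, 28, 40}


Set A = {2, 10, 12, 14, 35}, |A| = 5
Set B = {1, 2, 7, 11, 17, 21, 26, 28, 40}, |B| = 9
A ∩ B = {2}, |A ∩ B| = 1
|A ∪ B| = |A| + |B| - |A ∩ B| = 5 + 9 - 1 = 13

13


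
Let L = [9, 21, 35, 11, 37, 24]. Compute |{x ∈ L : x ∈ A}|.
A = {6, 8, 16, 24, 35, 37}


Set A = {6, 8, 16, 24, 35, 37}
Candidates: [9, 21, 35, 11, 37, 24]
Check each candidate:
9 ∉ A, 21 ∉ A, 35 ∈ A, 11 ∉ A, 37 ∈ A, 24 ∈ A
Count of candidates in A: 3

3


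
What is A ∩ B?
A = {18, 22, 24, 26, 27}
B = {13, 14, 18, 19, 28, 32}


Set A = {18, 22, 24, 26, 27}
Set B = {13, 14, 18, 19, 28, 32}
A ∩ B includes only elements in both sets.
Check each element of A against B:
18 ✓, 22 ✗, 24 ✗, 26 ✗, 27 ✗
A ∩ B = {18}

{18}


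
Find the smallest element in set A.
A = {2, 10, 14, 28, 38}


Set A = {2, 10, 14, 28, 38}
Elements in ascending order: 2, 10, 14, 28, 38
The smallest element is 2.

2


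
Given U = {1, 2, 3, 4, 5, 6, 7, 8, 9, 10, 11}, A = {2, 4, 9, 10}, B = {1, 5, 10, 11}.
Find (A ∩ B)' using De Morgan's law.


U = {1, 2, 3, 4, 5, 6, 7, 8, 9, 10, 11}
A = {2, 4, 9, 10}, B = {1, 5, 10, 11}
A ∩ B = {10}
(A ∩ B)' = U \ (A ∩ B) = {1, 2, 3, 4, 5, 6, 7, 8, 9, 11}
Verification via A' ∪ B': A' = {1, 3, 5, 6, 7, 8, 11}, B' = {2, 3, 4, 6, 7, 8, 9}
A' ∪ B' = {1, 2, 3, 4, 5, 6, 7, 8, 9, 11} ✓

{1, 2, 3, 4, 5, 6, 7, 8, 9, 11}


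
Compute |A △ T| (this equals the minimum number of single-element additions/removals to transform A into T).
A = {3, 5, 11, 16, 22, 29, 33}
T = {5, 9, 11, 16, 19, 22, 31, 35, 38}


Set A = {3, 5, 11, 16, 22, 29, 33}
Set T = {5, 9, 11, 16, 19, 22, 31, 35, 38}
Elements to remove from A (in A, not in T): {3, 29, 33} → 3 removals
Elements to add to A (in T, not in A): {9, 19, 31, 35, 38} → 5 additions
Total edits = 3 + 5 = 8

8


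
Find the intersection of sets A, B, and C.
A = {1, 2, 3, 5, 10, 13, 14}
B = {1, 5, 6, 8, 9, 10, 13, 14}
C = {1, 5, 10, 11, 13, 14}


Set A = {1, 2, 3, 5, 10, 13, 14}
Set B = {1, 5, 6, 8, 9, 10, 13, 14}
Set C = {1, 5, 10, 11, 13, 14}
First, A ∩ B = {1, 5, 10, 13, 14}
Then, (A ∩ B) ∩ C = {1, 5, 10, 13, 14}

{1, 5, 10, 13, 14}


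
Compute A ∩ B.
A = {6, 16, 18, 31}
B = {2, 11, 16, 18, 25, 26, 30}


Set A = {6, 16, 18, 31}
Set B = {2, 11, 16, 18, 25, 26, 30}
A ∩ B includes only elements in both sets.
Check each element of A against B:
6 ✗, 16 ✓, 18 ✓, 31 ✗
A ∩ B = {16, 18}

{16, 18}


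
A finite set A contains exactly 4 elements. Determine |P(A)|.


The set has 4 elements.
The power set contains all possible subsets.
|P(A)| = 2^|A| = 2^4 = 16

16


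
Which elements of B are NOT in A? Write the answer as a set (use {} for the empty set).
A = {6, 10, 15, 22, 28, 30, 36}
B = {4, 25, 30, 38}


Set A = {6, 10, 15, 22, 28, 30, 36}
Set B = {4, 25, 30, 38}
Check each element of B against A:
4 ∉ A (include), 25 ∉ A (include), 30 ∈ A, 38 ∉ A (include)
Elements of B not in A: {4, 25, 38}

{4, 25, 38}


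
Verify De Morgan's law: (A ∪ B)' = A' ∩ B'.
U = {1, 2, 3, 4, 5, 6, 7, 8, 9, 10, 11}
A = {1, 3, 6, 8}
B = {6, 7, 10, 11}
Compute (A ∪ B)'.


U = {1, 2, 3, 4, 5, 6, 7, 8, 9, 10, 11}
A = {1, 3, 6, 8}, B = {6, 7, 10, 11}
A ∪ B = {1, 3, 6, 7, 8, 10, 11}
(A ∪ B)' = U \ (A ∪ B) = {2, 4, 5, 9}
Verification via A' ∩ B': A' = {2, 4, 5, 7, 9, 10, 11}, B' = {1, 2, 3, 4, 5, 8, 9}
A' ∩ B' = {2, 4, 5, 9} ✓

{2, 4, 5, 9}


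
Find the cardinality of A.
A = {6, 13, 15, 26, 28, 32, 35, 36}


Set A = {6, 13, 15, 26, 28, 32, 35, 36}
Listing elements: 6, 13, 15, 26, 28, 32, 35, 36
Counting: 8 elements
|A| = 8

8


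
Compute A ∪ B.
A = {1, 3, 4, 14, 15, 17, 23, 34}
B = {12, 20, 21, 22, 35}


Set A = {1, 3, 4, 14, 15, 17, 23, 34}
Set B = {12, 20, 21, 22, 35}
A ∪ B includes all elements in either set.
Elements from A: {1, 3, 4, 14, 15, 17, 23, 34}
Elements from B not already included: {12, 20, 21, 22, 35}
A ∪ B = {1, 3, 4, 12, 14, 15, 17, 20, 21, 22, 23, 34, 35}

{1, 3, 4, 12, 14, 15, 17, 20, 21, 22, 23, 34, 35}


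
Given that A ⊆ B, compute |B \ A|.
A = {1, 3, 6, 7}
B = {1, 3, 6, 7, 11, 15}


Set A = {1, 3, 6, 7}, |A| = 4
Set B = {1, 3, 6, 7, 11, 15}, |B| = 6
Since A ⊆ B: B \ A = {11, 15}
|B| - |A| = 6 - 4 = 2

2


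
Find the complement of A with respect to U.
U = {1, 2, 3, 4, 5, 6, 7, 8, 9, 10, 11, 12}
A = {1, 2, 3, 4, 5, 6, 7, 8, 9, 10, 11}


Universal set U = {1, 2, 3, 4, 5, 6, 7, 8, 9, 10, 11, 12}
Set A = {1, 2, 3, 4, 5, 6, 7, 8, 9, 10, 11}
A' = U \ A = elements in U but not in A
Checking each element of U:
1 (in A, exclude), 2 (in A, exclude), 3 (in A, exclude), 4 (in A, exclude), 5 (in A, exclude), 6 (in A, exclude), 7 (in A, exclude), 8 (in A, exclude), 9 (in A, exclude), 10 (in A, exclude), 11 (in A, exclude), 12 (not in A, include)
A' = {12}

{12}


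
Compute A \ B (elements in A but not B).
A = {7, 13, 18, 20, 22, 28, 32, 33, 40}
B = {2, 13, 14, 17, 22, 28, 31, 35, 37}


Set A = {7, 13, 18, 20, 22, 28, 32, 33, 40}
Set B = {2, 13, 14, 17, 22, 28, 31, 35, 37}
A \ B includes elements in A that are not in B.
Check each element of A:
7 (not in B, keep), 13 (in B, remove), 18 (not in B, keep), 20 (not in B, keep), 22 (in B, remove), 28 (in B, remove), 32 (not in B, keep), 33 (not in B, keep), 40 (not in B, keep)
A \ B = {7, 18, 20, 32, 33, 40}

{7, 18, 20, 32, 33, 40}


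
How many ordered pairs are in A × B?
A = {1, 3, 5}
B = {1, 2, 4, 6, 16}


Set A = {1, 3, 5} has 3 elements.
Set B = {1, 2, 4, 6, 16} has 5 elements.
|A × B| = |A| × |B| = 3 × 5 = 15

15


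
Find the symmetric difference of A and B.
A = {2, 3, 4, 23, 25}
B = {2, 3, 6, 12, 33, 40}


Set A = {2, 3, 4, 23, 25}
Set B = {2, 3, 6, 12, 33, 40}
A △ B = (A \ B) ∪ (B \ A)
Elements in A but not B: {4, 23, 25}
Elements in B but not A: {6, 12, 33, 40}
A △ B = {4, 6, 12, 23, 25, 33, 40}

{4, 6, 12, 23, 25, 33, 40}


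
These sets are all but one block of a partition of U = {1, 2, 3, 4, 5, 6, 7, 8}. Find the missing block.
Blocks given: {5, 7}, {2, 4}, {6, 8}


U = {1, 2, 3, 4, 5, 6, 7, 8}
Shown blocks: {5, 7}, {2, 4}, {6, 8}
A partition's blocks are pairwise disjoint and cover U, so the missing block = U \ (union of shown blocks).
Union of shown blocks: {2, 4, 5, 6, 7, 8}
Missing block = U \ (union) = {1, 3}

{1, 3}


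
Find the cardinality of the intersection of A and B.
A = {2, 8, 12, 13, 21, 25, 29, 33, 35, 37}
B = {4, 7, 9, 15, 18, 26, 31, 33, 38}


Set A = {2, 8, 12, 13, 21, 25, 29, 33, 35, 37}
Set B = {4, 7, 9, 15, 18, 26, 31, 33, 38}
A ∩ B = {33}
|A ∩ B| = 1

1


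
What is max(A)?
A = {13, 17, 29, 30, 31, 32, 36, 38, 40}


Set A = {13, 17, 29, 30, 31, 32, 36, 38, 40}
Elements in ascending order: 13, 17, 29, 30, 31, 32, 36, 38, 40
The largest element is 40.

40


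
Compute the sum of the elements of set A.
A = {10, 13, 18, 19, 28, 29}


Set A = {10, 13, 18, 19, 28, 29}
Sum = 10 + 13 + 18 + 19 + 28 + 29 = 117

117


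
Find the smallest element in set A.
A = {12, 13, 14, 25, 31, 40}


Set A = {12, 13, 14, 25, 31, 40}
Elements in ascending order: 12, 13, 14, 25, 31, 40
The smallest element is 12.

12


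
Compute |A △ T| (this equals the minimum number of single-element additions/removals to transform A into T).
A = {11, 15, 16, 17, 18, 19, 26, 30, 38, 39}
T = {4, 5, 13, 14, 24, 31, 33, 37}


Set A = {11, 15, 16, 17, 18, 19, 26, 30, 38, 39}
Set T = {4, 5, 13, 14, 24, 31, 33, 37}
Elements to remove from A (in A, not in T): {11, 15, 16, 17, 18, 19, 26, 30, 38, 39} → 10 removals
Elements to add to A (in T, not in A): {4, 5, 13, 14, 24, 31, 33, 37} → 8 additions
Total edits = 10 + 8 = 18

18


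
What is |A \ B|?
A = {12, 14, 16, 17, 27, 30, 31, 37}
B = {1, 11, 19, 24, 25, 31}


Set A = {12, 14, 16, 17, 27, 30, 31, 37}
Set B = {1, 11, 19, 24, 25, 31}
A \ B = {12, 14, 16, 17, 27, 30, 37}
|A \ B| = 7

7


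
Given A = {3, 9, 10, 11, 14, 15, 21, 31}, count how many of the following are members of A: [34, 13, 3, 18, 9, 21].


Set A = {3, 9, 10, 11, 14, 15, 21, 31}
Candidates: [34, 13, 3, 18, 9, 21]
Check each candidate:
34 ∉ A, 13 ∉ A, 3 ∈ A, 18 ∉ A, 9 ∈ A, 21 ∈ A
Count of candidates in A: 3

3


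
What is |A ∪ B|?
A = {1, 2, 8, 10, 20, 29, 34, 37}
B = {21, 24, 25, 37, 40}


Set A = {1, 2, 8, 10, 20, 29, 34, 37}, |A| = 8
Set B = {21, 24, 25, 37, 40}, |B| = 5
A ∩ B = {37}, |A ∩ B| = 1
|A ∪ B| = |A| + |B| - |A ∩ B| = 8 + 5 - 1 = 12

12


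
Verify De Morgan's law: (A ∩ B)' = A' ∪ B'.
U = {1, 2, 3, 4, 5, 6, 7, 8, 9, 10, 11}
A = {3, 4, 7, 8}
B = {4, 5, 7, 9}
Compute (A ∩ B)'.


U = {1, 2, 3, 4, 5, 6, 7, 8, 9, 10, 11}
A = {3, 4, 7, 8}, B = {4, 5, 7, 9}
A ∩ B = {4, 7}
(A ∩ B)' = U \ (A ∩ B) = {1, 2, 3, 5, 6, 8, 9, 10, 11}
Verification via A' ∪ B': A' = {1, 2, 5, 6, 9, 10, 11}, B' = {1, 2, 3, 6, 8, 10, 11}
A' ∪ B' = {1, 2, 3, 5, 6, 8, 9, 10, 11} ✓

{1, 2, 3, 5, 6, 8, 9, 10, 11}


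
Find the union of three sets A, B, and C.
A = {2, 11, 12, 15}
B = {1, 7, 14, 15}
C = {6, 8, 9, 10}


Set A = {2, 11, 12, 15}
Set B = {1, 7, 14, 15}
Set C = {6, 8, 9, 10}
First, A ∪ B = {1, 2, 7, 11, 12, 14, 15}
Then, (A ∪ B) ∪ C = {1, 2, 6, 7, 8, 9, 10, 11, 12, 14, 15}

{1, 2, 6, 7, 8, 9, 10, 11, 12, 14, 15}


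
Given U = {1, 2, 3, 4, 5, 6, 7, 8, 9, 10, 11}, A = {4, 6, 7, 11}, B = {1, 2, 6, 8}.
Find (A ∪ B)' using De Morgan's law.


U = {1, 2, 3, 4, 5, 6, 7, 8, 9, 10, 11}
A = {4, 6, 7, 11}, B = {1, 2, 6, 8}
A ∪ B = {1, 2, 4, 6, 7, 8, 11}
(A ∪ B)' = U \ (A ∪ B) = {3, 5, 9, 10}
Verification via A' ∩ B': A' = {1, 2, 3, 5, 8, 9, 10}, B' = {3, 4, 5, 7, 9, 10, 11}
A' ∩ B' = {3, 5, 9, 10} ✓

{3, 5, 9, 10}


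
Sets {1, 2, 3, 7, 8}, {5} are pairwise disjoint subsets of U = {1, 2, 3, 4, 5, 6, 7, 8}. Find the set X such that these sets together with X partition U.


U = {1, 2, 3, 4, 5, 6, 7, 8}
Shown blocks: {1, 2, 3, 7, 8}, {5}
A partition's blocks are pairwise disjoint and cover U, so the missing block = U \ (union of shown blocks).
Union of shown blocks: {1, 2, 3, 5, 7, 8}
Missing block = U \ (union) = {4, 6}

{4, 6}


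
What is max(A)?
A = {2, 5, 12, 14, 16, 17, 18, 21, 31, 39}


Set A = {2, 5, 12, 14, 16, 17, 18, 21, 31, 39}
Elements in ascending order: 2, 5, 12, 14, 16, 17, 18, 21, 31, 39
The largest element is 39.

39


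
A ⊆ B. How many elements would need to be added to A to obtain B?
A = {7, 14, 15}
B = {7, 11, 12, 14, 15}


Set A = {7, 14, 15}, |A| = 3
Set B = {7, 11, 12, 14, 15}, |B| = 5
Since A ⊆ B: B \ A = {11, 12}
|B| - |A| = 5 - 3 = 2

2


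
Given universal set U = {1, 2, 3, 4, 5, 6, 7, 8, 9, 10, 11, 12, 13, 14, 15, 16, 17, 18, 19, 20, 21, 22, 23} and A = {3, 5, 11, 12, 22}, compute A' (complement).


Universal set U = {1, 2, 3, 4, 5, 6, 7, 8, 9, 10, 11, 12, 13, 14, 15, 16, 17, 18, 19, 20, 21, 22, 23}
Set A = {3, 5, 11, 12, 22}
A' = U \ A = elements in U but not in A
Checking each element of U:
1 (not in A, include), 2 (not in A, include), 3 (in A, exclude), 4 (not in A, include), 5 (in A, exclude), 6 (not in A, include), 7 (not in A, include), 8 (not in A, include), 9 (not in A, include), 10 (not in A, include), 11 (in A, exclude), 12 (in A, exclude), 13 (not in A, include), 14 (not in A, include), 15 (not in A, include), 16 (not in A, include), 17 (not in A, include), 18 (not in A, include), 19 (not in A, include), 20 (not in A, include), 21 (not in A, include), 22 (in A, exclude), 23 (not in A, include)
A' = {1, 2, 4, 6, 7, 8, 9, 10, 13, 14, 15, 16, 17, 18, 19, 20, 21, 23}

{1, 2, 4, 6, 7, 8, 9, 10, 13, 14, 15, 16, 17, 18, 19, 20, 21, 23}


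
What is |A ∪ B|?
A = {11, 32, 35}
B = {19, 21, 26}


Set A = {11, 32, 35}, |A| = 3
Set B = {19, 21, 26}, |B| = 3
A ∩ B = {}, |A ∩ B| = 0
|A ∪ B| = |A| + |B| - |A ∩ B| = 3 + 3 - 0 = 6

6


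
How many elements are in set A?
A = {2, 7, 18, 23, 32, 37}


Set A = {2, 7, 18, 23, 32, 37}
Listing elements: 2, 7, 18, 23, 32, 37
Counting: 6 elements
|A| = 6

6


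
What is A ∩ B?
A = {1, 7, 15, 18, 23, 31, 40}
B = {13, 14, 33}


Set A = {1, 7, 15, 18, 23, 31, 40}
Set B = {13, 14, 33}
A ∩ B includes only elements in both sets.
Check each element of A against B:
1 ✗, 7 ✗, 15 ✗, 18 ✗, 23 ✗, 31 ✗, 40 ✗
A ∩ B = {}

{}


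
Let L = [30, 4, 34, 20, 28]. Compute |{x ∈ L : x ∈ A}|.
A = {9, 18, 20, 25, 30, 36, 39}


Set A = {9, 18, 20, 25, 30, 36, 39}
Candidates: [30, 4, 34, 20, 28]
Check each candidate:
30 ∈ A, 4 ∉ A, 34 ∉ A, 20 ∈ A, 28 ∉ A
Count of candidates in A: 2

2


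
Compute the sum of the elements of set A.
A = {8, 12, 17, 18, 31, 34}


Set A = {8, 12, 17, 18, 31, 34}
Sum = 8 + 12 + 17 + 18 + 31 + 34 = 120

120


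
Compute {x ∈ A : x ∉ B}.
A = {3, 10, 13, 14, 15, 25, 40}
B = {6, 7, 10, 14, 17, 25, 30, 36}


Set A = {3, 10, 13, 14, 15, 25, 40}
Set B = {6, 7, 10, 14, 17, 25, 30, 36}
Check each element of A against B:
3 ∉ B (include), 10 ∈ B, 13 ∉ B (include), 14 ∈ B, 15 ∉ B (include), 25 ∈ B, 40 ∉ B (include)
Elements of A not in B: {3, 13, 15, 40}

{3, 13, 15, 40}


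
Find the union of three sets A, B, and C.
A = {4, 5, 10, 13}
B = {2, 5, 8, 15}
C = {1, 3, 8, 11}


Set A = {4, 5, 10, 13}
Set B = {2, 5, 8, 15}
Set C = {1, 3, 8, 11}
First, A ∪ B = {2, 4, 5, 8, 10, 13, 15}
Then, (A ∪ B) ∪ C = {1, 2, 3, 4, 5, 8, 10, 11, 13, 15}

{1, 2, 3, 4, 5, 8, 10, 11, 13, 15}


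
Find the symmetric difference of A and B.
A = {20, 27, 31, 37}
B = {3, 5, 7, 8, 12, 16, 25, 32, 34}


Set A = {20, 27, 31, 37}
Set B = {3, 5, 7, 8, 12, 16, 25, 32, 34}
A △ B = (A \ B) ∪ (B \ A)
Elements in A but not B: {20, 27, 31, 37}
Elements in B but not A: {3, 5, 7, 8, 12, 16, 25, 32, 34}
A △ B = {3, 5, 7, 8, 12, 16, 20, 25, 27, 31, 32, 34, 37}

{3, 5, 7, 8, 12, 16, 20, 25, 27, 31, 32, 34, 37}


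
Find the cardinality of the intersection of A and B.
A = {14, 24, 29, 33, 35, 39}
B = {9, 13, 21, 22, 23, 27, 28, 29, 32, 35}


Set A = {14, 24, 29, 33, 35, 39}
Set B = {9, 13, 21, 22, 23, 27, 28, 29, 32, 35}
A ∩ B = {29, 35}
|A ∩ B| = 2

2


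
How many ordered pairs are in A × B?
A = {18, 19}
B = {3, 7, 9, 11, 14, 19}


Set A = {18, 19} has 2 elements.
Set B = {3, 7, 9, 11, 14, 19} has 6 elements.
|A × B| = |A| × |B| = 2 × 6 = 12

12


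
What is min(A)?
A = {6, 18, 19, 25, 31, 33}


Set A = {6, 18, 19, 25, 31, 33}
Elements in ascending order: 6, 18, 19, 25, 31, 33
The smallest element is 6.

6


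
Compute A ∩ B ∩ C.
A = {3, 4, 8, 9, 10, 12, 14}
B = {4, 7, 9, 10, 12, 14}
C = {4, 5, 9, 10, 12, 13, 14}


Set A = {3, 4, 8, 9, 10, 12, 14}
Set B = {4, 7, 9, 10, 12, 14}
Set C = {4, 5, 9, 10, 12, 13, 14}
First, A ∩ B = {4, 9, 10, 12, 14}
Then, (A ∩ B) ∩ C = {4, 9, 10, 12, 14}

{4, 9, 10, 12, 14}


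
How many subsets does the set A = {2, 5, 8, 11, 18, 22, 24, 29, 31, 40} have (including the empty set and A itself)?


Set A = {2, 5, 8, 11, 18, 22, 24, 29, 31, 40}
|A| = 10
The power set P(A) contains all subsets of A.
|P(A)| = 2^|A| = 2^10 = 1024

1024


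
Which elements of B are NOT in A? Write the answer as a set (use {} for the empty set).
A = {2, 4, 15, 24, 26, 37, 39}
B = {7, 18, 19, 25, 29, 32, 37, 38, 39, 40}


Set A = {2, 4, 15, 24, 26, 37, 39}
Set B = {7, 18, 19, 25, 29, 32, 37, 38, 39, 40}
Check each element of B against A:
7 ∉ A (include), 18 ∉ A (include), 19 ∉ A (include), 25 ∉ A (include), 29 ∉ A (include), 32 ∉ A (include), 37 ∈ A, 38 ∉ A (include), 39 ∈ A, 40 ∉ A (include)
Elements of B not in A: {7, 18, 19, 25, 29, 32, 38, 40}

{7, 18, 19, 25, 29, 32, 38, 40}


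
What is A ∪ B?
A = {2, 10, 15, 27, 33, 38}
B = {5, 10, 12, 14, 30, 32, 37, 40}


Set A = {2, 10, 15, 27, 33, 38}
Set B = {5, 10, 12, 14, 30, 32, 37, 40}
A ∪ B includes all elements in either set.
Elements from A: {2, 10, 15, 27, 33, 38}
Elements from B not already included: {5, 12, 14, 30, 32, 37, 40}
A ∪ B = {2, 5, 10, 12, 14, 15, 27, 30, 32, 33, 37, 38, 40}

{2, 5, 10, 12, 14, 15, 27, 30, 32, 33, 37, 38, 40}


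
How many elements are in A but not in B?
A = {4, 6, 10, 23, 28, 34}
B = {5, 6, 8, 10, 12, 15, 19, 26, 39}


Set A = {4, 6, 10, 23, 28, 34}
Set B = {5, 6, 8, 10, 12, 15, 19, 26, 39}
A \ B = {4, 23, 28, 34}
|A \ B| = 4

4


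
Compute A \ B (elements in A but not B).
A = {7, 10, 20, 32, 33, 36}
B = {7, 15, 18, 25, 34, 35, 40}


Set A = {7, 10, 20, 32, 33, 36}
Set B = {7, 15, 18, 25, 34, 35, 40}
A \ B includes elements in A that are not in B.
Check each element of A:
7 (in B, remove), 10 (not in B, keep), 20 (not in B, keep), 32 (not in B, keep), 33 (not in B, keep), 36 (not in B, keep)
A \ B = {10, 20, 32, 33, 36}

{10, 20, 32, 33, 36}


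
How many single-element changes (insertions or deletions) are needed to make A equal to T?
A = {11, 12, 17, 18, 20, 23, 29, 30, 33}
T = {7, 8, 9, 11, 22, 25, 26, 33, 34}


Set A = {11, 12, 17, 18, 20, 23, 29, 30, 33}
Set T = {7, 8, 9, 11, 22, 25, 26, 33, 34}
Elements to remove from A (in A, not in T): {12, 17, 18, 20, 23, 29, 30} → 7 removals
Elements to add to A (in T, not in A): {7, 8, 9, 22, 25, 26, 34} → 7 additions
Total edits = 7 + 7 = 14

14


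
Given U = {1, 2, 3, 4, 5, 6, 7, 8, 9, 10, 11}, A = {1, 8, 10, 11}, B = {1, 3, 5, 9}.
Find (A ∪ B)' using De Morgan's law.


U = {1, 2, 3, 4, 5, 6, 7, 8, 9, 10, 11}
A = {1, 8, 10, 11}, B = {1, 3, 5, 9}
A ∪ B = {1, 3, 5, 8, 9, 10, 11}
(A ∪ B)' = U \ (A ∪ B) = {2, 4, 6, 7}
Verification via A' ∩ B': A' = {2, 3, 4, 5, 6, 7, 9}, B' = {2, 4, 6, 7, 8, 10, 11}
A' ∩ B' = {2, 4, 6, 7} ✓

{2, 4, 6, 7}


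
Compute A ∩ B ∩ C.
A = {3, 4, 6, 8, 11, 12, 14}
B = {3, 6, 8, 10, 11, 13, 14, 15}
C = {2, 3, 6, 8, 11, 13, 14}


Set A = {3, 4, 6, 8, 11, 12, 14}
Set B = {3, 6, 8, 10, 11, 13, 14, 15}
Set C = {2, 3, 6, 8, 11, 13, 14}
First, A ∩ B = {3, 6, 8, 11, 14}
Then, (A ∩ B) ∩ C = {3, 6, 8, 11, 14}

{3, 6, 8, 11, 14}


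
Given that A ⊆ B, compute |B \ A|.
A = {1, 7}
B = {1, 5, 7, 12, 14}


Set A = {1, 7}, |A| = 2
Set B = {1, 5, 7, 12, 14}, |B| = 5
Since A ⊆ B: B \ A = {5, 12, 14}
|B| - |A| = 5 - 2 = 3

3


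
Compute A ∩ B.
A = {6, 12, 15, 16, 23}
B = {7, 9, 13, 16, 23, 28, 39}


Set A = {6, 12, 15, 16, 23}
Set B = {7, 9, 13, 16, 23, 28, 39}
A ∩ B includes only elements in both sets.
Check each element of A against B:
6 ✗, 12 ✗, 15 ✗, 16 ✓, 23 ✓
A ∩ B = {16, 23}

{16, 23}


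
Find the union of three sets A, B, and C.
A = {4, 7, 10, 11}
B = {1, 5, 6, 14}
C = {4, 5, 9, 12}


Set A = {4, 7, 10, 11}
Set B = {1, 5, 6, 14}
Set C = {4, 5, 9, 12}
First, A ∪ B = {1, 4, 5, 6, 7, 10, 11, 14}
Then, (A ∪ B) ∪ C = {1, 4, 5, 6, 7, 9, 10, 11, 12, 14}

{1, 4, 5, 6, 7, 9, 10, 11, 12, 14}


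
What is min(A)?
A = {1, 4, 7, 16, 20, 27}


Set A = {1, 4, 7, 16, 20, 27}
Elements in ascending order: 1, 4, 7, 16, 20, 27
The smallest element is 1.

1


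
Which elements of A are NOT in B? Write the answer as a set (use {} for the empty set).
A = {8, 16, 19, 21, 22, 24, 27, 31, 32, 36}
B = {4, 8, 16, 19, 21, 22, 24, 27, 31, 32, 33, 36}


Set A = {8, 16, 19, 21, 22, 24, 27, 31, 32, 36}
Set B = {4, 8, 16, 19, 21, 22, 24, 27, 31, 32, 33, 36}
Check each element of A against B:
8 ∈ B, 16 ∈ B, 19 ∈ B, 21 ∈ B, 22 ∈ B, 24 ∈ B, 27 ∈ B, 31 ∈ B, 32 ∈ B, 36 ∈ B
Elements of A not in B: {}

{}


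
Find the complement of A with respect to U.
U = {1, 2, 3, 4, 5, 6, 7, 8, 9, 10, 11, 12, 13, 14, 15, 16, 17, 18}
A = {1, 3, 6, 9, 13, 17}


Universal set U = {1, 2, 3, 4, 5, 6, 7, 8, 9, 10, 11, 12, 13, 14, 15, 16, 17, 18}
Set A = {1, 3, 6, 9, 13, 17}
A' = U \ A = elements in U but not in A
Checking each element of U:
1 (in A, exclude), 2 (not in A, include), 3 (in A, exclude), 4 (not in A, include), 5 (not in A, include), 6 (in A, exclude), 7 (not in A, include), 8 (not in A, include), 9 (in A, exclude), 10 (not in A, include), 11 (not in A, include), 12 (not in A, include), 13 (in A, exclude), 14 (not in A, include), 15 (not in A, include), 16 (not in A, include), 17 (in A, exclude), 18 (not in A, include)
A' = {2, 4, 5, 7, 8, 10, 11, 12, 14, 15, 16, 18}

{2, 4, 5, 7, 8, 10, 11, 12, 14, 15, 16, 18}


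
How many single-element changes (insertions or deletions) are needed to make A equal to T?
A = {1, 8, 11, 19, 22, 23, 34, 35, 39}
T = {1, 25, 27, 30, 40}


Set A = {1, 8, 11, 19, 22, 23, 34, 35, 39}
Set T = {1, 25, 27, 30, 40}
Elements to remove from A (in A, not in T): {8, 11, 19, 22, 23, 34, 35, 39} → 8 removals
Elements to add to A (in T, not in A): {25, 27, 30, 40} → 4 additions
Total edits = 8 + 4 = 12

12


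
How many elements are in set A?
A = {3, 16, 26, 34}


Set A = {3, 16, 26, 34}
Listing elements: 3, 16, 26, 34
Counting: 4 elements
|A| = 4

4


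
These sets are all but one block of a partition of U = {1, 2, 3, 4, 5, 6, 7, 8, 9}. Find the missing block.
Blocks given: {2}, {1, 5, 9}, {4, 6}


U = {1, 2, 3, 4, 5, 6, 7, 8, 9}
Shown blocks: {2}, {1, 5, 9}, {4, 6}
A partition's blocks are pairwise disjoint and cover U, so the missing block = U \ (union of shown blocks).
Union of shown blocks: {1, 2, 4, 5, 6, 9}
Missing block = U \ (union) = {3, 7, 8}

{3, 7, 8}


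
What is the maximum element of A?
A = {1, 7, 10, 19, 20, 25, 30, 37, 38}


Set A = {1, 7, 10, 19, 20, 25, 30, 37, 38}
Elements in ascending order: 1, 7, 10, 19, 20, 25, 30, 37, 38
The largest element is 38.

38


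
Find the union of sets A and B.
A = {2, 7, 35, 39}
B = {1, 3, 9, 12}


Set A = {2, 7, 35, 39}
Set B = {1, 3, 9, 12}
A ∪ B includes all elements in either set.
Elements from A: {2, 7, 35, 39}
Elements from B not already included: {1, 3, 9, 12}
A ∪ B = {1, 2, 3, 7, 9, 12, 35, 39}

{1, 2, 3, 7, 9, 12, 35, 39}
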